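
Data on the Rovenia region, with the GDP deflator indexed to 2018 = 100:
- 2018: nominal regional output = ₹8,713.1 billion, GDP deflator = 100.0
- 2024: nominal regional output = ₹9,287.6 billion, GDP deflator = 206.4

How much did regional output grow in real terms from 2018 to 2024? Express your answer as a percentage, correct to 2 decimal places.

Deflate each year: 2018 → 8713.1/1.000 = 8713.10; 2024 → 9287.6/2.064 = 4499.81.
So real regional output changed by 4499.81/8713.10 − 1 = -0.4836, i.e. -48.36%.

-48.36%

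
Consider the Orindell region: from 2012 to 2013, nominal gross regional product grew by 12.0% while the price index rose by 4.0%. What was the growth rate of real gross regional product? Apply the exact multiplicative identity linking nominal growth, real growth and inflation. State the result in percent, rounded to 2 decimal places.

(1 + g_nom) = (1 + g_real)(1 + π), so g_real = 1.1200 / 1.0400 − 1 = 0.07692.

7.69%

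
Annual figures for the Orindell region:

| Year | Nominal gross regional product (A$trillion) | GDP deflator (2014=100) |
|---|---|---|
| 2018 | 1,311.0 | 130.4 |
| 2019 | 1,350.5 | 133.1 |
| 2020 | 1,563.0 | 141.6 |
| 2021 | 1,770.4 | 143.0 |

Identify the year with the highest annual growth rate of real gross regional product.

2019: real = 1350.5/1.331 = 1014.65; growth vs 2018 (1005.37) = 0.92%.
2020: real = 1563.0/1.416 = 1103.81; growth vs 2019 (1014.65) = 8.79%.
2021: real = 1770.4/1.430 = 1238.04; growth vs 2020 (1103.81) = 12.16%.

2021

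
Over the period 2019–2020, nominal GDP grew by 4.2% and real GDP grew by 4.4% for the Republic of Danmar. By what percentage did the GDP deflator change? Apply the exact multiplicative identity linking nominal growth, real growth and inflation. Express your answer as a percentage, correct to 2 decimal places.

(1 + g_nom) = (1 + g_real)(1 + π), so π = 1.0420 / 1.0440 − 1 = -0.00192.

-0.19%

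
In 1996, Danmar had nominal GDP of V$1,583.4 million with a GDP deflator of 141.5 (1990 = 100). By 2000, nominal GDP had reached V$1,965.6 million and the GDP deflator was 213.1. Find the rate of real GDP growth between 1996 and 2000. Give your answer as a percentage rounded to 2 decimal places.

Real GDP 1996 = 1583.4 / 1.415 = 1119.01.
Real GDP 2000 = 1965.6 / 2.131 = 922.38.
Real growth = 922.38 / 1119.01 − 1 = -0.1757.

-17.57%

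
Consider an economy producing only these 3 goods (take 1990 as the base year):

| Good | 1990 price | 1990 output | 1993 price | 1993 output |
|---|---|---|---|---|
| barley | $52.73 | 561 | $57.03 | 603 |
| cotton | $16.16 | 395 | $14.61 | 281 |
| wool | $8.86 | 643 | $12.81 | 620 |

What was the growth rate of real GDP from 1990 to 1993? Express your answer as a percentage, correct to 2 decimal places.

Real GDP 1990 = Nominal GDP 1990 = 52.73·561 + 16.16·395 + 8.86·643 = 41661.71.
Real GDP 1993 (at 1990 prices) = 52.73·603 + 16.16·281 + 8.86·620 = 41830.35.
Real growth = 41830.35/41661.71 − 1 = 0.0040.

0.40%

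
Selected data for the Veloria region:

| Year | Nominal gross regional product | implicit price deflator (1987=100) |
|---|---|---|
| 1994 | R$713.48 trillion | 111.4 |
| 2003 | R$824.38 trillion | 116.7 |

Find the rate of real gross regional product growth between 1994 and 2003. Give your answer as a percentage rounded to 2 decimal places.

10.30%

Deflate each year: 1994 → 713.48/1.114 = 640.47; 2003 → 824.38/1.167 = 706.41.
So real gross regional product changed by 706.41/640.47 − 1 = 0.1030, i.e. 10.30%.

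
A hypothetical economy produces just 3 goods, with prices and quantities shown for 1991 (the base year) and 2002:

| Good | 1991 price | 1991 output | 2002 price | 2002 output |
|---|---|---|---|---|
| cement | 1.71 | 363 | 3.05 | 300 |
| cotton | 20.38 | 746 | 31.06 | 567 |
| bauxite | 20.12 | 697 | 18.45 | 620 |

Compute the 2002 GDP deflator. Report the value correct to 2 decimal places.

Nominal GDP 2002 = 3.05·300 + 31.06·567 + 18.45·620 = 29965.02.
Real GDP 2002 (at 1991 prices) = 1.71·300 + 20.38·567 + 20.12·620 = 24542.86.
Deflator = Nominal/Real × 100 = 29965.02/24542.86 × 100 = 122.093.

122.09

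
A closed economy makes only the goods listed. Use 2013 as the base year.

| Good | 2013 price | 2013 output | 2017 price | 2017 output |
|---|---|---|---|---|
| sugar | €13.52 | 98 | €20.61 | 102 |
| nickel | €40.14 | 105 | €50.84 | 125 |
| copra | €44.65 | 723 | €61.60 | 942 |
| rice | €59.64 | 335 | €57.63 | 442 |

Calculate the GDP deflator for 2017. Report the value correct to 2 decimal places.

122.91

Nominal GDP 2017 = 20.61·102 + 50.84·125 + 61.60·942 + 57.63·442 = 91956.88.
Real GDP 2017 (at 2013 prices) = 13.52·102 + 40.14·125 + 44.65·942 + 59.64·442 = 74817.72.
Deflator = Nominal/Real × 100 = 91956.88/74817.72 × 100 = 122.908.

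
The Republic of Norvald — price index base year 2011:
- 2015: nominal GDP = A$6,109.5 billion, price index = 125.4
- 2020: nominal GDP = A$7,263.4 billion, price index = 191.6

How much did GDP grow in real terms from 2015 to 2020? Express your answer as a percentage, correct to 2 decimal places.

Deflate each year: 2015 → 6109.5/1.254 = 4872.01; 2020 → 7263.4/1.916 = 3790.92.
So real GDP changed by 3790.92/4872.01 − 1 = -0.2219, i.e. -22.19%.

-22.19%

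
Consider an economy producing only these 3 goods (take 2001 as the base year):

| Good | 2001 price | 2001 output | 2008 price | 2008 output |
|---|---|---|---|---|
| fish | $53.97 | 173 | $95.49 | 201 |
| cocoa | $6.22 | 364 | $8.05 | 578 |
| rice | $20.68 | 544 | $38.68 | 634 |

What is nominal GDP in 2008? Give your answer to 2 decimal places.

Nominal GDP 2008 = Σ (p_2008 × q_2008) = 95.49·201 + 8.05·578 + 38.68·634 = 48369.51.

$48369.51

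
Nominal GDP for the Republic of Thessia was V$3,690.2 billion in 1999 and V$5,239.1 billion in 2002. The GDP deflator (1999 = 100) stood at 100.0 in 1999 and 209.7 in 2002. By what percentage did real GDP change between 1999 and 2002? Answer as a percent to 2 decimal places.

Deflate each year: 1999 → 3690.2/1.000 = 3690.20; 2002 → 5239.1/2.097 = 2498.38.
So real GDP changed by 2498.38/3690.20 − 1 = -0.3230, i.e. -32.30%.

-32.30%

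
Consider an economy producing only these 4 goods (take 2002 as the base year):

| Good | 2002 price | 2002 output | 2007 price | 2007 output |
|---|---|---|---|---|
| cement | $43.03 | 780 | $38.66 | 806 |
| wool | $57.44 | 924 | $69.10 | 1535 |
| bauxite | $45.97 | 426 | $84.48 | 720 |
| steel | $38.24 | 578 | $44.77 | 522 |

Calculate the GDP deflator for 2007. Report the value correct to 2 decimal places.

Nominal GDP 2007 = 38.66·806 + 69.10·1535 + 84.48·720 + 44.77·522 = 221424.00.
Real GDP 2007 (at 2002 prices) = 43.03·806 + 57.44·1535 + 45.97·720 + 38.24·522 = 175912.26.
Deflator = Nominal/Real × 100 = 221424.00/175912.26 × 100 = 125.872.

125.87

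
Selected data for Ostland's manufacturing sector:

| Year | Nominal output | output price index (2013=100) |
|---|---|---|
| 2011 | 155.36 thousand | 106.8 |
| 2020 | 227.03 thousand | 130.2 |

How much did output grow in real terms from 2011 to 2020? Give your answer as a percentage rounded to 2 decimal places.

19.87%

Deflate each year: 2011 → 155.36/1.068 = 145.47; 2020 → 227.03/1.302 = 174.37.
So real output changed by 174.37/145.47 − 1 = 0.1987, i.e. 19.87%.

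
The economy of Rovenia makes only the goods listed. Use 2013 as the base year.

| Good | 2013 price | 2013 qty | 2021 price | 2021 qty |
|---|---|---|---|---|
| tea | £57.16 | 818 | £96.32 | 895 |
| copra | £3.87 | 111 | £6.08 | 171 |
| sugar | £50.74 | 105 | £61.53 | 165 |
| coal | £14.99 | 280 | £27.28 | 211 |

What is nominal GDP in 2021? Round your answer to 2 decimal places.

Nominal GDP 2021 = Σ (p_2021 × q_2021) = 96.32·895 + 6.08·171 + 61.53·165 + 27.28·211 = 103154.61.

£103154.61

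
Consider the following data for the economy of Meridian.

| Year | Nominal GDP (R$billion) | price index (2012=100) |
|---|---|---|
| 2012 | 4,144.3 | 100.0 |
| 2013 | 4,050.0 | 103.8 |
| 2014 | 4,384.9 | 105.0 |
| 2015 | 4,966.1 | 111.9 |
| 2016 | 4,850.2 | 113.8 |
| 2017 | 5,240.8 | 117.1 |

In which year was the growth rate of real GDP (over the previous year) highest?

2013: real = 4050.0/1.038 = 3901.73; growth vs 2012 (4144.30) = -5.85%.
2014: real = 4384.9/1.050 = 4176.10; growth vs 2013 (3901.73) = 7.03%.
2015: real = 4966.1/1.119 = 4437.98; growth vs 2014 (4176.10) = 6.27%.
2016: real = 4850.2/1.138 = 4262.04; growth vs 2015 (4437.98) = -3.96%.
2017: real = 5240.8/1.171 = 4475.49; growth vs 2016 (4262.04) = 5.01%.

2014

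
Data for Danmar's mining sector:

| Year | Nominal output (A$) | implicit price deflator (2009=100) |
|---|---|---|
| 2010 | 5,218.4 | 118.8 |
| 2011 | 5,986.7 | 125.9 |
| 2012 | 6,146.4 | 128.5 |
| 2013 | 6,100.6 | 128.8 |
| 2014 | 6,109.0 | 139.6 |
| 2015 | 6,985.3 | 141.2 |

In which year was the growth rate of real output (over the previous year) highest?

2011: real = 5986.7/1.259 = 4755.12; growth vs 2010 (4392.59) = 8.25%.
2012: real = 6146.4/1.285 = 4783.19; growth vs 2011 (4755.12) = 0.59%.
2013: real = 6100.6/1.288 = 4736.49; growth vs 2012 (4783.19) = -0.98%.
2014: real = 6109.0/1.396 = 4376.07; growth vs 2013 (4736.49) = -7.61%.
2015: real = 6985.3/1.412 = 4947.10; growth vs 2014 (4376.07) = 13.05%.

2015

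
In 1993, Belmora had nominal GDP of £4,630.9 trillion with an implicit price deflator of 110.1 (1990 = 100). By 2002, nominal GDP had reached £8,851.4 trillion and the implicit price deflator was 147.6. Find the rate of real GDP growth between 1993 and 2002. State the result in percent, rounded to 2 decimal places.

42.58%

Deflate each year: 1993 → 4630.9/1.101 = 4206.09; 2002 → 8851.4/1.476 = 5996.88.
So real GDP changed by 5996.88/4206.09 − 1 = 0.4258, i.e. 42.58%.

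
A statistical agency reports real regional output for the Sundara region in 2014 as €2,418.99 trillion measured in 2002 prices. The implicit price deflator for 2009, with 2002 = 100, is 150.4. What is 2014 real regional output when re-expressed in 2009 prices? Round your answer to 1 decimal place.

Real regional output in 2009 prices = Real regional output in 2002 prices × (P_2009/P_2002) = 2418.99 × 1.504 = 3638.16.

€3,638.2 trillion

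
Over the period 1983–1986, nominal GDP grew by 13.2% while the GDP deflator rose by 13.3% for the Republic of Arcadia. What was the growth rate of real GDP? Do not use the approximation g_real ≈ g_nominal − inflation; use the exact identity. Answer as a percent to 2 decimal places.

(1 + g_nom) = (1 + g_real)(1 + π), so g_real = 1.1320 / 1.1330 − 1 = -0.00088.

-0.09%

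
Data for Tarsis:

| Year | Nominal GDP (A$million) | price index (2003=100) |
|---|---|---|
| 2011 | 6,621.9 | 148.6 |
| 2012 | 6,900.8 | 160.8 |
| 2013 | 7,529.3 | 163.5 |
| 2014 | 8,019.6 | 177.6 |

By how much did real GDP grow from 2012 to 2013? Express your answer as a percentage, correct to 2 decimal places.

7.31%

Real GDP 2012 = 6900.8/1.608 = 4291.54.
Real GDP 2013 = 7529.3/1.635 = 4605.08.
Change = 4605.08/4291.54 − 1 = 0.0731.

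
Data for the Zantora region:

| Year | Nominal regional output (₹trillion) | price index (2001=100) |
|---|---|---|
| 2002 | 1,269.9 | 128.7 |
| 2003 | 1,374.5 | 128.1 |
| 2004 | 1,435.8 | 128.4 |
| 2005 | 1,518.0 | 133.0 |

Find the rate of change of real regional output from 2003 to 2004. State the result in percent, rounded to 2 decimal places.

Real regional output 2003 = 1374.5/1.281 = 1072.99.
Real regional output 2004 = 1435.8/1.284 = 1118.22.
Change = 1118.22/1072.99 − 1 = 0.0422.

4.22%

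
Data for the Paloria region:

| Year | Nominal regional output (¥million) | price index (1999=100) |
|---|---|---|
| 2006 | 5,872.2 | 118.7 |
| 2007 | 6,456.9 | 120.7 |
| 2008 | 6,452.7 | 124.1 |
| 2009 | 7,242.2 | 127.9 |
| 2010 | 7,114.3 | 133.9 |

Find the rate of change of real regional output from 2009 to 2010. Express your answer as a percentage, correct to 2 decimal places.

Real regional output 2009 = 7242.2/1.279 = 5662.39.
Real regional output 2010 = 7114.3/1.339 = 5313.14.
Change = 5313.14/5662.39 − 1 = -0.0617.

-6.17%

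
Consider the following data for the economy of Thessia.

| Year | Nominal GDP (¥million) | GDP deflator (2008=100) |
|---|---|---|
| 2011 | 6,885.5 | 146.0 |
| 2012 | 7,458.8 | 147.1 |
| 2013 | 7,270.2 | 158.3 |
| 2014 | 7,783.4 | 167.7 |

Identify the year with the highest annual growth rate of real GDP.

2012

2012: real = 7458.8/1.471 = 5070.56; growth vs 2011 (4716.10) = 7.52%.
2013: real = 7270.2/1.583 = 4592.67; growth vs 2012 (5070.56) = -9.42%.
2014: real = 7783.4/1.677 = 4641.26; growth vs 2013 (4592.67) = 1.06%.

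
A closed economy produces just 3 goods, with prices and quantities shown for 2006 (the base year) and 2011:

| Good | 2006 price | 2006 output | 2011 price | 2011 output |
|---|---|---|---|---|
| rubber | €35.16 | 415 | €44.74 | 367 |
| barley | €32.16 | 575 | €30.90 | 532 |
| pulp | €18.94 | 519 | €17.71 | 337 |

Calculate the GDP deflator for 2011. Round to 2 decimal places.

106.68

Nominal GDP 2011 = 44.74·367 + 30.90·532 + 17.71·337 = 38826.65.
Real GDP 2011 (at 2006 prices) = 35.16·367 + 32.16·532 + 18.94·337 = 36395.62.
Deflator = Nominal/Real × 100 = 38826.65/36395.62 × 100 = 106.679.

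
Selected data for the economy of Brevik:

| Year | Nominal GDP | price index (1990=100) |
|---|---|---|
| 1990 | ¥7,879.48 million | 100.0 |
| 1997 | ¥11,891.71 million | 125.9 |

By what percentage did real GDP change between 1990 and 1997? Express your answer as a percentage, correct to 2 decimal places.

19.87%

Real GDP 1990 = 7879.48 / 1.000 = 7879.48.
Real GDP 1997 = 11891.71 / 1.259 = 9445.36.
Real growth = 9445.36 / 7879.48 − 1 = 0.1987.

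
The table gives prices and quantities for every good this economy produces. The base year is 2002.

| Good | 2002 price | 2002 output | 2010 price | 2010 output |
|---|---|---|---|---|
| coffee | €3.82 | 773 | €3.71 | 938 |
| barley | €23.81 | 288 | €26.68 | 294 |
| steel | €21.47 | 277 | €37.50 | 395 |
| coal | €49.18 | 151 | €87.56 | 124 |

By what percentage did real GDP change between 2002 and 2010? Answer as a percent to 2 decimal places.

Real GDP 2002 = Nominal GDP 2002 = 3.82·773 + 23.81·288 + 21.47·277 + 49.18·151 = 23183.51.
Real GDP 2010 (at 2002 prices) = 3.82·938 + 23.81·294 + 21.47·395 + 49.18·124 = 25162.27.
Real growth = 25162.27/23183.51 − 1 = 0.0854.

8.54%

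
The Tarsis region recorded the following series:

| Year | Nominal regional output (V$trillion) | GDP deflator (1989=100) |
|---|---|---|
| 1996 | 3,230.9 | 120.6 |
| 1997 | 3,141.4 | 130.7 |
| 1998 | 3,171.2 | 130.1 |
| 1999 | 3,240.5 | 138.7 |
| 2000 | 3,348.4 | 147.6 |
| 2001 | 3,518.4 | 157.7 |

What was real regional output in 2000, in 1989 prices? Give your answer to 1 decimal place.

Real regional output 2000 = 3348.4 / 1.476 = 2268.56.

V$2,268.6 trillion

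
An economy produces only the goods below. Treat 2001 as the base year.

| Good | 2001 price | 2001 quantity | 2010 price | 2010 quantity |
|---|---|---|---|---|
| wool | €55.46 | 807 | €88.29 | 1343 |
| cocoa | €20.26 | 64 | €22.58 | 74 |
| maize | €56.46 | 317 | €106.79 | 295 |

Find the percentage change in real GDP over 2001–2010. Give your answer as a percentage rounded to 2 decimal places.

Real GDP 2001 = Nominal GDP 2001 = 55.46·807 + 20.26·64 + 56.46·317 = 63950.68.
Real GDP 2010 (at 2001 prices) = 55.46·1343 + 20.26·74 + 56.46·295 = 92637.72.
Real growth = 92637.72/63950.68 − 1 = 0.4486.

44.86%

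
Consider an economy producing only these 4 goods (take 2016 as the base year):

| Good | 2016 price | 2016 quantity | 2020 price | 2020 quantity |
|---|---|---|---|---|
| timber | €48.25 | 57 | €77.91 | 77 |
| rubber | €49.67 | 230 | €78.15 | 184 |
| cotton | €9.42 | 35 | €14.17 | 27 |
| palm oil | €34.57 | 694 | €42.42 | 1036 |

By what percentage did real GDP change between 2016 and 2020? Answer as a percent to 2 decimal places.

27.09%

Real GDP 2016 = Nominal GDP 2016 = 48.25·57 + 49.67·230 + 9.42·35 + 34.57·694 = 38495.63.
Real GDP 2020 (at 2016 prices) = 48.25·77 + 49.67·184 + 9.42·27 + 34.57·1036 = 48923.39.
Real growth = 48923.39/38495.63 − 1 = 0.2709.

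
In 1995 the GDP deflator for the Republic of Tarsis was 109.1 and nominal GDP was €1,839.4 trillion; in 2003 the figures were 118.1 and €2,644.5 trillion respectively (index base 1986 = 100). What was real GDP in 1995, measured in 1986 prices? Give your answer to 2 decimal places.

Real GDP = Nominal / (GDP deflator/100) = 1839.4 / 1.091 = 1685.98.

€1,685.98 trillion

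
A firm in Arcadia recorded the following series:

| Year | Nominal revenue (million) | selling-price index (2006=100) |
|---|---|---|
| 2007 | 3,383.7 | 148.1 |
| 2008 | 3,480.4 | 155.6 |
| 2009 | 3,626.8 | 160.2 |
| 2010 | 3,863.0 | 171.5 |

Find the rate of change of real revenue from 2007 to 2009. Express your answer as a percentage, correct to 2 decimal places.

-0.91%

Real revenue 2007 = 3383.7/1.481 = 2284.74.
Real revenue 2009 = 3626.8/1.602 = 2263.92.
Change = 2263.92/2284.74 − 1 = -0.0091.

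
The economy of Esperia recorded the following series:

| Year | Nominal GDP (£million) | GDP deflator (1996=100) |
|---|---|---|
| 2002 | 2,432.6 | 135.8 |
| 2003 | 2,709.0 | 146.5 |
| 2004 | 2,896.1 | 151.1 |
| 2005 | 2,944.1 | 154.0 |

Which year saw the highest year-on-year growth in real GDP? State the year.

2003: real = 2709.0/1.465 = 1849.15; growth vs 2002 (1791.31) = 3.23%.
2004: real = 2896.1/1.511 = 1916.68; growth vs 2003 (1849.15) = 3.65%.
2005: real = 2944.1/1.540 = 1911.75; growth vs 2004 (1916.68) = -0.26%.

2004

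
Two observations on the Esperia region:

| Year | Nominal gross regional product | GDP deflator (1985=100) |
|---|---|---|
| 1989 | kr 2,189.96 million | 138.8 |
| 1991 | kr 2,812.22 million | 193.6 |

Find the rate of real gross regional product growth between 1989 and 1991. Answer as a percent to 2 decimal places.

Deflate each year: 1989 → 2189.96/1.388 = 1577.78; 1991 → 2812.22/1.936 = 1452.59.
So real gross regional product changed by 1452.59/1577.78 − 1 = -0.0793, i.e. -7.93%.

-7.93%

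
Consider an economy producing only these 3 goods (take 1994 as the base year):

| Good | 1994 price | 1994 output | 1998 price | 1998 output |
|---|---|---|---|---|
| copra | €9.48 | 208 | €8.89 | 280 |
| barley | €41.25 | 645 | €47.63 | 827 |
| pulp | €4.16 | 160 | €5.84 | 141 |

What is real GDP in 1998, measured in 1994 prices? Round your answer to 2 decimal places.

Real GDP 1998 = Σ (p_1994 × q_1998) = 9.48·280 + 41.25·827 + 4.16·141 = 37354.71.

€37354.71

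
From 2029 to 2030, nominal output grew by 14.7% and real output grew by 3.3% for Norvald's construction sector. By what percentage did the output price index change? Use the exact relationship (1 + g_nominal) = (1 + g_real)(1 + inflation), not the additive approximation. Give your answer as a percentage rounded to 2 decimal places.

11.04%

(1 + g_nom) = (1 + g_real)(1 + π), so π = 1.1470 / 1.0330 − 1 = 0.11036.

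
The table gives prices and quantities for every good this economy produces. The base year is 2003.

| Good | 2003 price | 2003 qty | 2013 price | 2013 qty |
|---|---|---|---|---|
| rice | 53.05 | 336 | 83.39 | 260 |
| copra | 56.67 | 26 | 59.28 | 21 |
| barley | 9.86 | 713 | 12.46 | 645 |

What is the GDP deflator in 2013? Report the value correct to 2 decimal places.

145.07

Nominal GDP 2013 = 83.39·260 + 59.28·21 + 12.46·645 = 30962.98.
Real GDP 2013 (at 2003 prices) = 53.05·260 + 56.67·21 + 9.86·645 = 21342.77.
Deflator = Nominal/Real × 100 = 30962.98/21342.77 × 100 = 145.075.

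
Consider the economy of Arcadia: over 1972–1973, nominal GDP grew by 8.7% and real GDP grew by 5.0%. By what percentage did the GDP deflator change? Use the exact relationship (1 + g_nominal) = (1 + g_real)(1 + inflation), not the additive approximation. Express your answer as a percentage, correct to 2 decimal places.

(1 + g_nom) = (1 + g_real)(1 + π), so π = 1.0870 / 1.0500 − 1 = 0.03524.

3.52%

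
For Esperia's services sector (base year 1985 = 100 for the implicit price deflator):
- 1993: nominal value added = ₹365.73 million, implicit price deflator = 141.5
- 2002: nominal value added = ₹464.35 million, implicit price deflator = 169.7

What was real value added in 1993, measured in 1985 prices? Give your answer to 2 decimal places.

Real value added = Nominal / (implicit price deflator/100) = 365.73 / 1.415 = 258.47.

₹258.47 million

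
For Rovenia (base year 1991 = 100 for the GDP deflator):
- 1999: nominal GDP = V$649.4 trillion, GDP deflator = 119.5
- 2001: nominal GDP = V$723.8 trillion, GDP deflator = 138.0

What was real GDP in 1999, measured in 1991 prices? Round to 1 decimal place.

V$543.4 trillion

Real GDP = Nominal / (GDP deflator/100) = 649.4 / 1.195 = 543.43.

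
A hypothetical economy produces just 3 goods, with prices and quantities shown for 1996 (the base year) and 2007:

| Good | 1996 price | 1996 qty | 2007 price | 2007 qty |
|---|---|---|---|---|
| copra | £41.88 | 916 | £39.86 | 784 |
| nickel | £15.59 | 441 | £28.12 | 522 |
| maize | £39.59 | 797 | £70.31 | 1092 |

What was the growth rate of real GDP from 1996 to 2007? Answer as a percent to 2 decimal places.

9.65%

Real GDP 1996 = Nominal GDP 1996 = 41.88·916 + 15.59·441 + 39.59·797 = 76790.50.
Real GDP 2007 (at 1996 prices) = 41.88·784 + 15.59·522 + 39.59·1092 = 84204.18.
Real growth = 84204.18/76790.50 − 1 = 0.0965.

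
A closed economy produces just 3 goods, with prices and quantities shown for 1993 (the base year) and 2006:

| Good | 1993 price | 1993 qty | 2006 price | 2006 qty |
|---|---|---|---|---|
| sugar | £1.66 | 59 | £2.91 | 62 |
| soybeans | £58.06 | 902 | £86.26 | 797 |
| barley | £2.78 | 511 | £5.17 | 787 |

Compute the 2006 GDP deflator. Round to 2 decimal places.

150.31

Nominal GDP 2006 = 2.91·62 + 86.26·797 + 5.17·787 = 72998.43.
Real GDP 2006 (at 1993 prices) = 1.66·62 + 58.06·797 + 2.78·787 = 48564.60.
Deflator = Nominal/Real × 100 = 72998.43/48564.60 × 100 = 150.312.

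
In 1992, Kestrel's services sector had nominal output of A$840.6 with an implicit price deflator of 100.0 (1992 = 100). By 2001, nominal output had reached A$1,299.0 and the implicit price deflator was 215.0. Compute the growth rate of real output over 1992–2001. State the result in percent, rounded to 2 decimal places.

-28.12%

Real output 1992 = 840.6 / 1.000 = 840.60.
Real output 2001 = 1299.0 / 2.150 = 604.19.
Real growth = 604.19 / 840.60 − 1 = -0.2812.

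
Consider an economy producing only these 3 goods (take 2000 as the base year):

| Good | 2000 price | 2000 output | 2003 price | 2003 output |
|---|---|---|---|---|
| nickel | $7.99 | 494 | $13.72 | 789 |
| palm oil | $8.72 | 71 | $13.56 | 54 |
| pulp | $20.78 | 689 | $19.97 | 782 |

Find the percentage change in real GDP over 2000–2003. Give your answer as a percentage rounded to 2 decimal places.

21.93%

Real GDP 2000 = Nominal GDP 2000 = 7.99·494 + 8.72·71 + 20.78·689 = 18883.60.
Real GDP 2003 (at 2000 prices) = 7.99·789 + 8.72·54 + 20.78·782 = 23024.95.
Real growth = 23024.95/18883.60 − 1 = 0.2193.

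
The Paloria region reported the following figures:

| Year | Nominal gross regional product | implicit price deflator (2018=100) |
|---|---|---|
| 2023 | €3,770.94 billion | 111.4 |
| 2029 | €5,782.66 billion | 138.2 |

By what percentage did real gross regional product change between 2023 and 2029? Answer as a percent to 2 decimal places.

23.61%

Real gross regional product 2023 = 3770.94 / 1.114 = 3385.04.
Real gross regional product 2029 = 5782.66 / 1.382 = 4184.27.
Real growth = 4184.27 / 3385.04 − 1 = 0.2361.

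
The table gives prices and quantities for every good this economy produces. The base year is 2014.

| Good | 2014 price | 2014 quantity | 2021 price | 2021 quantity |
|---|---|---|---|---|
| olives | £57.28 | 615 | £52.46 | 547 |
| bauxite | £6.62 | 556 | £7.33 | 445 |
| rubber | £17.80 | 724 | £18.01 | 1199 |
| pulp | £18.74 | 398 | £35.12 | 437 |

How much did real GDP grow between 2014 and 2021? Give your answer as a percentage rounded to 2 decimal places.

7.69%

Real GDP 2014 = Nominal GDP 2014 = 57.28·615 + 6.62·556 + 17.80·724 + 18.74·398 = 59253.64.
Real GDP 2021 (at 2014 prices) = 57.28·547 + 6.62·445 + 17.80·1199 + 18.74·437 = 63809.64.
Real growth = 63809.64/59253.64 − 1 = 0.0769.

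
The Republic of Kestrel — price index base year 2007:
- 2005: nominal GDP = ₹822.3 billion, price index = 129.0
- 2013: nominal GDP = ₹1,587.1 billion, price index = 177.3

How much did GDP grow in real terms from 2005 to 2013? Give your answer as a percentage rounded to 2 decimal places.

Deflate each year: 2005 → 822.3/1.290 = 637.44; 2013 → 1587.1/1.773 = 895.15.
So real GDP changed by 895.15/637.44 − 1 = 0.4043, i.e. 40.43%.

40.43%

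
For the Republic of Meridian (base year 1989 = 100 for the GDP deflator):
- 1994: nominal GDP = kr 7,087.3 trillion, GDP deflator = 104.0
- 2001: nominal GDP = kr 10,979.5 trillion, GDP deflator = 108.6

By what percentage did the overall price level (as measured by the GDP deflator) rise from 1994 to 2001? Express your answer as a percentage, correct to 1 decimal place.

Price-level change = 108.6 / 104.0 − 1 = 0.0442.

4.4%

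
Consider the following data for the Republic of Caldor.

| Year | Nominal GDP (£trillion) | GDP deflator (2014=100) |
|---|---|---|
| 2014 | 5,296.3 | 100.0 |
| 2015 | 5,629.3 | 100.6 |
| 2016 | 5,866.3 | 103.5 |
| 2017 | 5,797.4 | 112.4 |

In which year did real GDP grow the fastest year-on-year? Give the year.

2015

2015: real = 5629.3/1.006 = 5595.73; growth vs 2014 (5296.30) = 5.65%.
2016: real = 5866.3/1.035 = 5667.92; growth vs 2015 (5595.73) = 1.29%.
2017: real = 5797.4/1.124 = 5157.83; growth vs 2016 (5667.92) = -9.00%.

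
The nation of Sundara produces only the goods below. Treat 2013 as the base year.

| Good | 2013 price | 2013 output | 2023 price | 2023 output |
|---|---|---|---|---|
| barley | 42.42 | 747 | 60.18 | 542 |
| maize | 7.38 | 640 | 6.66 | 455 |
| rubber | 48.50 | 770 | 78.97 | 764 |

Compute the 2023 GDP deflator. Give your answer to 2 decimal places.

151.38

Nominal GDP 2023 = 60.18·542 + 6.66·455 + 78.97·764 = 95980.94.
Real GDP 2023 (at 2013 prices) = 42.42·542 + 7.38·455 + 48.50·764 = 63403.54.
Deflator = Nominal/Real × 100 = 95980.94/63403.54 × 100 = 151.381.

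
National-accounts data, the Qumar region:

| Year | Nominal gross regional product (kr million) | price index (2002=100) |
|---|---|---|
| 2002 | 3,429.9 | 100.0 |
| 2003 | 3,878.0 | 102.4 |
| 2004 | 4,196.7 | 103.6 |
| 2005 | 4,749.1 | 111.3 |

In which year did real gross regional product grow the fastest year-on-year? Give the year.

2003: real = 3878.0/1.024 = 3787.11; growth vs 2002 (3429.90) = 10.41%.
2004: real = 4196.7/1.036 = 4050.87; growth vs 2003 (3787.11) = 6.96%.
2005: real = 4749.1/1.113 = 4266.94; growth vs 2004 (4050.87) = 5.33%.

2003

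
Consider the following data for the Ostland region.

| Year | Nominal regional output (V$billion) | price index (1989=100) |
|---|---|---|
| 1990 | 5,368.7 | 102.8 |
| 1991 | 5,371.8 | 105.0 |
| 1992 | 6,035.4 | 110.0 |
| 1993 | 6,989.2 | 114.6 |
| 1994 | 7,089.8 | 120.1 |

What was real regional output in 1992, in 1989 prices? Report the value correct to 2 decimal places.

Real regional output 1992 = 6035.4 / 1.100 = 5486.73.

V$5,486.73 billion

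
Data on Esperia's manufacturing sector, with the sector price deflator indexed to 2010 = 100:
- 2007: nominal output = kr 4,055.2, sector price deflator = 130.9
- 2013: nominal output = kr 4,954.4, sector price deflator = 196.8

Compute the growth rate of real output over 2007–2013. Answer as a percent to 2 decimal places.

-18.74%

Real output 2007 = 4055.2 / 1.309 = 3097.94.
Real output 2013 = 4954.4 / 1.968 = 2517.48.
Real growth = 2517.48 / 3097.94 − 1 = -0.1874.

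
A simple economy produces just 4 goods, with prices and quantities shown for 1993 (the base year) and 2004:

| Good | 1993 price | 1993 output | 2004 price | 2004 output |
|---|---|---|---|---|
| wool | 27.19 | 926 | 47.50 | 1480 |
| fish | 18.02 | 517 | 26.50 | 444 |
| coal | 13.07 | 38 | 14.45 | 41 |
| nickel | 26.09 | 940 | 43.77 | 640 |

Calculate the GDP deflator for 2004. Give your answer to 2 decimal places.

Nominal GDP 2004 = 47.50·1480 + 26.50·444 + 14.45·41 + 43.77·640 = 110671.25.
Real GDP 2004 (at 1993 prices) = 27.19·1480 + 18.02·444 + 13.07·41 + 26.09·640 = 65475.55.
Deflator = Nominal/Real × 100 = 110671.25/65475.55 × 100 = 169.027.

169.03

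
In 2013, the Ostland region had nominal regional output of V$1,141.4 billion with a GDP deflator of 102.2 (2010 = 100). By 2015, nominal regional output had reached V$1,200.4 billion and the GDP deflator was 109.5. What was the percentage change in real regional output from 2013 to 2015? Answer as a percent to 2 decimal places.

Deflate each year: 2013 → 1141.4/1.022 = 1116.83; 2015 → 1200.4/1.095 = 1096.26.
So real regional output changed by 1096.26/1116.83 − 1 = -0.0184, i.e. -1.84%.

-1.84%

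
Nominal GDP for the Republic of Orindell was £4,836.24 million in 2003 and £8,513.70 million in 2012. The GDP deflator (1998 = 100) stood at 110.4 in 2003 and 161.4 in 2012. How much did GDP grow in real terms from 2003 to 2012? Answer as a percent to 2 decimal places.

20.41%

Real GDP 2003 = 4836.24 / 1.104 = 4380.65.
Real GDP 2012 = 8513.70 / 1.614 = 5274.91.
Real growth = 5274.91 / 4380.65 − 1 = 0.2041.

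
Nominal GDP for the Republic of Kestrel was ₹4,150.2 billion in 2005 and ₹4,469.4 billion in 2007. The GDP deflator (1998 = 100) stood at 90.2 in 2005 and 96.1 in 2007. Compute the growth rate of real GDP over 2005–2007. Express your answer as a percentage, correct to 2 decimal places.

1.08%

Deflate each year: 2005 → 4150.2/0.902 = 4601.11; 2007 → 4469.4/0.961 = 4650.78.
So real GDP changed by 4650.78/4601.11 − 1 = 0.0108, i.e. 1.08%.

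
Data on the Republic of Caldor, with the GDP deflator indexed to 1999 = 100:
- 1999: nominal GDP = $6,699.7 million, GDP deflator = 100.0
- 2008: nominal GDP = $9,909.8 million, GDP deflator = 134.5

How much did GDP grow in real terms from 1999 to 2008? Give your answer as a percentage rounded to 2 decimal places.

9.97%

Deflate each year: 1999 → 6699.7/1.000 = 6699.70; 2008 → 9909.8/1.345 = 7367.88.
So real GDP changed by 7367.88/6699.70 − 1 = 0.0997, i.e. 9.97%.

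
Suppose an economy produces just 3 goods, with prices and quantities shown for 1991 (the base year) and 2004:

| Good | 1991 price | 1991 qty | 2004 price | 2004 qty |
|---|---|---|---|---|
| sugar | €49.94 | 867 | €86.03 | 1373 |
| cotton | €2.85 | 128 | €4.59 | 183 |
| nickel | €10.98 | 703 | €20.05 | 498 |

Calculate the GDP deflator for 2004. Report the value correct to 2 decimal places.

Nominal GDP 2004 = 86.03·1373 + 4.59·183 + 20.05·498 = 128944.06.
Real GDP 2004 (at 1991 prices) = 49.94·1373 + 2.85·183 + 10.98·498 = 74557.21.
Deflator = Nominal/Real × 100 = 128944.06/74557.21 × 100 = 172.946.

172.95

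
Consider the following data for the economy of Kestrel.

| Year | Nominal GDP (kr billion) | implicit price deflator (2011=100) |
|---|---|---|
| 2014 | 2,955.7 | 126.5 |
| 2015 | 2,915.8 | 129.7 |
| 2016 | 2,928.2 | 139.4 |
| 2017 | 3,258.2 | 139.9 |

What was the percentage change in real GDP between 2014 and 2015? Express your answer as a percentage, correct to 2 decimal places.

Real GDP 2014 = 2955.7/1.265 = 2336.52.
Real GDP 2015 = 2915.8/1.297 = 2248.11.
Change = 2248.11/2336.52 − 1 = -0.0378.

-3.78%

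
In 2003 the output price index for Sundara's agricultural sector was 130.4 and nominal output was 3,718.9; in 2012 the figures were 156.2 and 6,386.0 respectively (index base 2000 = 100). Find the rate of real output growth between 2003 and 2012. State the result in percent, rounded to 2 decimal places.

43.35%

Real output 2003 = 3718.9 / 1.304 = 2851.92.
Real output 2012 = 6386.0 / 1.562 = 4088.35.
Real growth = 4088.35 / 2851.92 − 1 = 0.4335.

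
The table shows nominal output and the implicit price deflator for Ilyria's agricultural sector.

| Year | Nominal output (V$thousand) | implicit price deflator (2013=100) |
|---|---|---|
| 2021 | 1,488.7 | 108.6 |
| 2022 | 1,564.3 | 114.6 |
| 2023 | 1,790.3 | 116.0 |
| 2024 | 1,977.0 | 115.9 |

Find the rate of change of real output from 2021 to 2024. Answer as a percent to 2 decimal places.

Real output 2021 = 1488.7/1.086 = 1370.81.
Real output 2024 = 1977.0/1.159 = 1705.78.
Change = 1705.78/1370.81 − 1 = 0.2444.

24.44%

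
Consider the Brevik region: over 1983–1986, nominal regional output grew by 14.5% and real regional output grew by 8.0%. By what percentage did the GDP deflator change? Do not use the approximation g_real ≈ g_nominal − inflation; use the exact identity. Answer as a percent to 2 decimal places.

(1 + g_nom) = (1 + g_real)(1 + π), so π = 1.1450 / 1.0800 − 1 = 0.06019.

6.02%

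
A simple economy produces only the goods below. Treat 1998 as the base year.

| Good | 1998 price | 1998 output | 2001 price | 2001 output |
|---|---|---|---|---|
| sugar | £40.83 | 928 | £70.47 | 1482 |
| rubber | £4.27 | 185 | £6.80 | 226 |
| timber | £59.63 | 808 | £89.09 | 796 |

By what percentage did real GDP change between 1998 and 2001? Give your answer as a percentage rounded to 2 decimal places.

Real GDP 1998 = Nominal GDP 1998 = 40.83·928 + 4.27·185 + 59.63·808 = 86861.23.
Real GDP 2001 (at 1998 prices) = 40.83·1482 + 4.27·226 + 59.63·796 = 108940.56.
Real growth = 108940.56/86861.23 − 1 = 0.2542.

25.42%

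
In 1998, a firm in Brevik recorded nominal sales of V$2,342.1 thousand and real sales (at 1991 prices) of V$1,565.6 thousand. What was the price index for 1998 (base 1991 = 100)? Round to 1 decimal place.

price index = (Nominal / Real) × 100 = 2342.1 / 1565.6 × 100 = 149.60.

149.6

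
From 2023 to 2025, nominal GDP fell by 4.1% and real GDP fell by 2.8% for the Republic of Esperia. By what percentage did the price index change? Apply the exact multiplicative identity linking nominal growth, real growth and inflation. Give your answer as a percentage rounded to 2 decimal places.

-1.34%

(1 + g_nom) = (1 + g_real)(1 + π), so π = 0.9590 / 0.9720 − 1 = -0.01337.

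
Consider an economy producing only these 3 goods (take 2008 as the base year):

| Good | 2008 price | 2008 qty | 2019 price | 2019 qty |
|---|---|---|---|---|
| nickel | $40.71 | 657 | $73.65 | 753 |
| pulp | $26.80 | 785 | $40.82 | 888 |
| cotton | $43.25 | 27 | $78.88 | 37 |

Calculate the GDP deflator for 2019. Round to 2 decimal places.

168.81

Nominal GDP 2019 = 73.65·753 + 40.82·888 + 78.88·37 = 94625.17.
Real GDP 2019 (at 2008 prices) = 40.71·753 + 26.80·888 + 43.25·37 = 56053.28.
Deflator = Nominal/Real × 100 = 94625.17/56053.28 × 100 = 168.813.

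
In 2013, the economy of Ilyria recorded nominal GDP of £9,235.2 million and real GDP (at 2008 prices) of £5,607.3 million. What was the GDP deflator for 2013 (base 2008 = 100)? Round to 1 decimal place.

164.7

GDP deflator = (Nominal / Real) × 100 = 9235.2 / 5607.3 × 100 = 164.70.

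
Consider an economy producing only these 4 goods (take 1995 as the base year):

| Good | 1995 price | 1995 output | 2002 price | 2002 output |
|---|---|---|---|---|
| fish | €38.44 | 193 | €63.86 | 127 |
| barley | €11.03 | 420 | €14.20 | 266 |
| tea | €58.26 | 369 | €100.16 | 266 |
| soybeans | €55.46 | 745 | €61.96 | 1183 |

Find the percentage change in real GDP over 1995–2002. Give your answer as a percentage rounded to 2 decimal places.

Real GDP 1995 = Nominal GDP 1995 = 38.44·193 + 11.03·420 + 58.26·369 + 55.46·745 = 74867.16.
Real GDP 2002 (at 1995 prices) = 38.44·127 + 11.03·266 + 58.26·266 + 55.46·1183 = 88922.20.
Real growth = 88922.20/74867.16 − 1 = 0.1877.

18.77%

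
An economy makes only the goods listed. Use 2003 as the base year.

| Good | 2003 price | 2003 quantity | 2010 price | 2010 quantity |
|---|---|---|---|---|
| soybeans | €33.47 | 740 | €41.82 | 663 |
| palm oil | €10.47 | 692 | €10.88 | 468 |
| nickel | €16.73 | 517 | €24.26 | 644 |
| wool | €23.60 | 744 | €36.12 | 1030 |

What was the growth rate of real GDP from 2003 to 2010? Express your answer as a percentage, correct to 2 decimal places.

6.79%

Real GDP 2003 = Nominal GDP 2003 = 33.47·740 + 10.47·692 + 16.73·517 + 23.60·744 = 58220.85.
Real GDP 2010 (at 2003 prices) = 33.47·663 + 10.47·468 + 16.73·644 + 23.60·1030 = 62172.69.
Real growth = 62172.69/58220.85 − 1 = 0.0679.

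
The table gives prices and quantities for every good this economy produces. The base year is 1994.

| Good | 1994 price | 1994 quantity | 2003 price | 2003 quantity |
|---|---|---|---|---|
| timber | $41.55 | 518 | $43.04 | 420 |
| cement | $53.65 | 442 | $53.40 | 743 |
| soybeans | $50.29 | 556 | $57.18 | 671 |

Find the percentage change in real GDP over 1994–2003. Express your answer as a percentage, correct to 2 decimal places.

24.40%

Real GDP 1994 = Nominal GDP 1994 = 41.55·518 + 53.65·442 + 50.29·556 = 73197.44.
Real GDP 2003 (at 1994 prices) = 41.55·420 + 53.65·743 + 50.29·671 = 91057.54.
Real growth = 91057.54/73197.44 − 1 = 0.2440.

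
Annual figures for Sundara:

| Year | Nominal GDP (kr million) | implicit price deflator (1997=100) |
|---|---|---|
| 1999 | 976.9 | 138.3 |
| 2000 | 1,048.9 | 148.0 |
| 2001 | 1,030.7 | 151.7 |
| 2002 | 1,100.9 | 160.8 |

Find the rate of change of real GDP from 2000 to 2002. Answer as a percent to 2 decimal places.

Real GDP 2000 = 1048.9/1.480 = 708.72.
Real GDP 2002 = 1100.9/1.608 = 684.64.
Change = 684.64/708.72 − 1 = -0.0340.

-3.40%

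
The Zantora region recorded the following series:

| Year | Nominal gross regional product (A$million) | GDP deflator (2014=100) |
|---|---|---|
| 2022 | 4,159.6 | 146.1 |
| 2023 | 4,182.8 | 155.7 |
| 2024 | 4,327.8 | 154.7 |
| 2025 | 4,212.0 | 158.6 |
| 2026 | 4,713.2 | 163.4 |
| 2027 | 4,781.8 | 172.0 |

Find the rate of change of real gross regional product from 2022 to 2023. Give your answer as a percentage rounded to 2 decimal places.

Real gross regional product 2022 = 4159.6/1.461 = 2847.09.
Real gross regional product 2023 = 4182.8/1.557 = 2686.45.
Change = 2686.45/2847.09 − 1 = -0.0564.

-5.64%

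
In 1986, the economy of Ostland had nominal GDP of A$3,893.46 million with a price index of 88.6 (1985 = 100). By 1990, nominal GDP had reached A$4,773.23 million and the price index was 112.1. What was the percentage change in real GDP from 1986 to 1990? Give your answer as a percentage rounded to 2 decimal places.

-3.10%

Deflate each year: 1986 → 3893.46/0.886 = 4394.42; 1990 → 4773.23/1.121 = 4258.01.
So real GDP changed by 4258.01/4394.42 − 1 = -0.0310, i.e. -3.10%.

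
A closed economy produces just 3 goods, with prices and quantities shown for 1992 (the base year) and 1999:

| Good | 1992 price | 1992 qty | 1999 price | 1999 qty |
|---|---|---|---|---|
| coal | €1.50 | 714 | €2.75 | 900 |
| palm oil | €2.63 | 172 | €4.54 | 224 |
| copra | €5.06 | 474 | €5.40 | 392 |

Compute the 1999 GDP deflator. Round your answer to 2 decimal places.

Nominal GDP 1999 = 2.75·900 + 4.54·224 + 5.40·392 = 5608.76.
Real GDP 1999 (at 1992 prices) = 1.50·900 + 2.63·224 + 5.06·392 = 3922.64.
Deflator = Nominal/Real × 100 = 5608.76/3922.64 × 100 = 142.984.

142.98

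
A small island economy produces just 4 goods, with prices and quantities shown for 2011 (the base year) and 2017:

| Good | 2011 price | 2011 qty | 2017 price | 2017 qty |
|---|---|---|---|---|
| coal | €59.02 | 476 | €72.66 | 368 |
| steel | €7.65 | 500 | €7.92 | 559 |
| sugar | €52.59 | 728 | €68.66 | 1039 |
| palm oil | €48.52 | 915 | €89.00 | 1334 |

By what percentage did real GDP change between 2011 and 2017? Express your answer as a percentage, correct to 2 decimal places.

26.84%

Real GDP 2011 = Nominal GDP 2011 = 59.02·476 + 7.65·500 + 52.59·728 + 48.52·915 = 114599.84.
Real GDP 2017 (at 2011 prices) = 59.02·368 + 7.65·559 + 52.59·1039 + 48.52·1334 = 145362.40.
Real growth = 145362.40/114599.84 − 1 = 0.2684.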